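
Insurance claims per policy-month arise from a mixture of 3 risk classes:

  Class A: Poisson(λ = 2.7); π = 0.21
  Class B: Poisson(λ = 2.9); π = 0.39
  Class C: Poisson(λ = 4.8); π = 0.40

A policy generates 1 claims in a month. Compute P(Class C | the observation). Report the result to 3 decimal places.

P(component k | x) = π_k·f_k(x) / marginal(x), where marginal(x) = Σ_j π_j·f_j(x).
Component likelihoods at x = 1 claims:
  p_A = e^(−2.7)·2.7^1/1! = 0.181455
  p_B = e^(−2.9)·2.9^1/1! = 0.159567
  p_C = e^(−4.8)·4.8^1/1! = 0.0395028
Prior × likelihood for each component:
  π_A·p_A = 0.21 × 0.181455 = 0.0381055
  π_B·p_B = 0.39 × 0.159567 = 0.0622313
  π_C·p_C = 0.40 × 0.0395028 = 0.0158011
Marginal: 0.0381055 + 0.0622313 + 0.0158011 = 0.116138
So the posterior for Class C is 0.0158011 / 0.116138 ≈ 0.136.

0.136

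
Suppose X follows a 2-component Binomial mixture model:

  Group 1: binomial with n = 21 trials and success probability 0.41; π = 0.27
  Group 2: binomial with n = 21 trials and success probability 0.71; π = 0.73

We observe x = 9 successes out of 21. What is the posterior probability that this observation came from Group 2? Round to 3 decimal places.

Posterior ∝ prior × likelihood, so P(k | x) ∝ w_k f_k(x); normalise over all components.
Binomial probabilities:
  f_1 = 0.171207
  f_2 = 0.0047681
Multiply by the mixture weights:
  w_1·f_1 = 0.27 × 0.171207 = 0.046226
  w_2·f_2 = 0.73 × 0.0047681 = 0.00348071
Normaliser: 0.046226 + 0.00348071 = 0.0497067
P(Group 2 | x) ≈ 0.070

0.070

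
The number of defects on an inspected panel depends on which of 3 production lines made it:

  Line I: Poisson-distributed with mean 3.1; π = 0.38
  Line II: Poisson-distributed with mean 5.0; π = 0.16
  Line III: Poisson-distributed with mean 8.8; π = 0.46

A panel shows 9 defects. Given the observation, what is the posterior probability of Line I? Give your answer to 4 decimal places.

The responsibility of component k is π_k f_k(x) divided by Σ_j π_j f_j(x).
Poisson probabilities:
  p_I = 0.00328231
  p_II = 0.0362656
  p_III = 0.131459
Prior × likelihood for each component:
  π_I·p_I = 0.38 × 0.00328231 = 0.00124728
  π_II·p_II = 0.16 × 0.0362656 = 0.00580249
  π_III·p_III = 0.46 × 0.131459 = 0.060471
Evidence: 0.00124728 + 0.00580249 + 0.060471 = 0.0675208
P(Line I | the observation) ≈ 0.0185

0.0185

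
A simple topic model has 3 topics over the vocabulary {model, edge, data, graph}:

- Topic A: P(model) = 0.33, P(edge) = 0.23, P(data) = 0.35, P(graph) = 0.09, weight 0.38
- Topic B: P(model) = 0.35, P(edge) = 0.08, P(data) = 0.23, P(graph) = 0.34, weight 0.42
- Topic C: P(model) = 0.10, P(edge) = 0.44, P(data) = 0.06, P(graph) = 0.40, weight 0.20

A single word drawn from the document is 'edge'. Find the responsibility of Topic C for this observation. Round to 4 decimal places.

0.4211

The responsibility of component k is w_k f_k(x) divided by Σ_j w_j f_j(x).
Evaluate each component's likelihood at the observed value:
  p_A = P(edge | comp) = 0.23
  p_B = P(edge | comp) = 0.08
  p_C = P(edge | comp) = 0.44
Unnormalised posteriors:
  w_A·p_A = 0.38 × 0.23 = 0.0874
  w_B·p_B = 0.42 × 0.08 = 0.0336
  w_C·p_C = 0.20 × 0.44 = 0.088
Sum: 0.0874 + 0.0336 + 0.088 = 0.209
P(Topic C | data) ≈ 0.4211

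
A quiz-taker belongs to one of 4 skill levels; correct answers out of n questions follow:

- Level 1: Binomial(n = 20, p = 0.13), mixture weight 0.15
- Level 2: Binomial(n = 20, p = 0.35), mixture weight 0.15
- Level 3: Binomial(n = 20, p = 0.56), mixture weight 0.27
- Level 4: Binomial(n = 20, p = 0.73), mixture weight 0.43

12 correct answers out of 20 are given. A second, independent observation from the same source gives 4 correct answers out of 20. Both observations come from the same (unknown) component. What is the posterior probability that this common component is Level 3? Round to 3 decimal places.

0.221

Apply Bayes' rule: the posterior for each component is proportional to its prior times its likelihood at x.
Since both observations come from the same component, the likelihood for component k is f_k(x₁)·f_k(x₂).
  L_1 = [9.63255e-07] × [0.149065] = 1.43587e-07
  L_2 = [0.0135641] × [0.073821] = 0.00100131
  L_3 = [0.168324] × [0.000940348] = 0.000158283
  L_4 = [0.0814801] × [1.0975e-06] = 8.94246e-08
Multiply by the mixture weights:
  P(Z=1)·L_1 = 0.15 × 1.43587e-07 = 2.15381e-08
  P(Z=2)·L_2 = 0.15 × 0.00100131 = 0.000150197
  P(Z=3)·L_3 = 0.27 × 0.000158283 = 4.27363e-05
  P(Z=4)·L_4 = 0.43 × 8.94246e-08 = 3.84526e-08
Normaliser: 2.15381e-08 + 0.000150197 + 4.27363e-05 + 3.84526e-08 = 0.000192993
P(Level 3 | x) ≈ 0.221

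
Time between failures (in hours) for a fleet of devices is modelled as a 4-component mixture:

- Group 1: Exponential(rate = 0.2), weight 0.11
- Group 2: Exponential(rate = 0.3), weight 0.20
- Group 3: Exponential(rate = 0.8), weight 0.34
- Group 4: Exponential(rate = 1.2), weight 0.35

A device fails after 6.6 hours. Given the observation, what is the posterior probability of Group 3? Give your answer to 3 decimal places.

The responsibility of component k is w_k f_k(x) divided by Σ_j w_j f_j(x).
Exponential densities:
  p_1 = 0.2·e^(−0.2·6.6) = 0.2·e^(−1.3200) = 0.0534271
  p_2 = 0.3·e^(−0.3·6.6) = 0.3·e^(−1.9800) = 0.0414208
  p_3 = 0.8·e^(−0.8·6.6) = 0.8·e^(−5.2800) = 0.00407394
  p_4 = 1.2·e^(−1.2·6.6) = 1.2·e^(−7.9200) = 0.000436083
Multiply by the mixture weights:
  w_1·p_1 = 0.11 × 0.0534271 = 0.00587698
  w_2·p_2 = 0.20 × 0.0414208 = 0.00828415
  w_3·p_3 = 0.34 × 0.00407394 = 0.00138514
  w_4·p_4 = 0.35 × 0.000436083 = 0.000152629
Marginal: 0.00587698 + 0.00828415 + 0.00138514 + 0.000152629 = 0.0156989
Responsibility of Group 3: 0.00138514 / 0.0156989 ≈ 0.088

0.088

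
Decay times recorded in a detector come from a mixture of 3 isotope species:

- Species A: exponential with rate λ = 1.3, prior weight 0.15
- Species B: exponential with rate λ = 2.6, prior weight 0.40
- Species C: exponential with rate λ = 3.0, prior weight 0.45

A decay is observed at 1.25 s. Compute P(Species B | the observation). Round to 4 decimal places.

Apply Bayes' rule: the posterior for each component is proportional to its prior times its likelihood at x.
Exponential densities:
  L_A = 0.255985
  L_B = 0.100813
  L_C = 0.0705532
Multiply by the mixture weights:
  P(Z=A)·L_A = 0.15 × 0.255985 = 0.0383978
  P(Z=B)·L_B = 0.40 × 0.100813 = 0.0403252
  P(Z=C)·L_C = 0.45 × 0.0705532 = 0.031749
Marginal: 0.0383978 + 0.0403252 + 0.031749 = 0.110472
P(Species B | x) ≈ 0.3650

0.3650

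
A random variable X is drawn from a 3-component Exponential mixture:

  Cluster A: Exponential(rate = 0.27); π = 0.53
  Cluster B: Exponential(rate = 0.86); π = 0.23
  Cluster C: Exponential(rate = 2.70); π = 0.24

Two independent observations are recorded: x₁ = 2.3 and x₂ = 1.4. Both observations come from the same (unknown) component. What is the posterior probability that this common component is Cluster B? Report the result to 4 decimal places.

Apply Bayes' rule: the posterior for each component is proportional to its prior times its likelihood at x.
Since both observations come from the same component, the likelihood for component k is f_k(x₁)·f_k(x₂).
  L_A = [0.27·e^(−0.27·2.3) = 0.27·e^(−0.6210) = 0.1451] × [0.185012] = 0.0268452
  L_B = [0.86·e^(−0.86·2.3) = 0.86·e^(−1.9780) = 0.118977] × [0.257993] = 0.0306953
  L_C = [2.70·e^(−2.70·2.3) = 2.70·e^(−6.2100) = 0.00542494] × [0.0616213] = 0.000334292
Unnormalised posteriors:
  P(Z=A)·L_A = 0.53 × 0.0268452 = 0.014228
  P(Z=B)·L_B = 0.23 × 0.0306953 = 0.00705992
  P(Z=C)·L_C = 0.24 × 0.000334292 = 8.023e-05
Marginal: 0.014228 + 0.00705992 + 8.023e-05 = 0.0213681
Responsibility of Cluster B: 0.00705992 / 0.0213681 ≈ 0.3304

0.3304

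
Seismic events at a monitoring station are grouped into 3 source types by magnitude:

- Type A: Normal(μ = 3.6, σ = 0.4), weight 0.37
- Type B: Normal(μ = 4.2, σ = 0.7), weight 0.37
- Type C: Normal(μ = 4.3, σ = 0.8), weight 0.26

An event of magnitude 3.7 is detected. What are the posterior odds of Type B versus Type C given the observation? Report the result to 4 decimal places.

1.6695

Only the two components matter; the odds are (w_i f_i(x)) / (w_j f_j(x)).
Evaluate each component's likelihood at the observed value:
  L_A = (1/(0.4·√(2π)))·exp(−(3.7−3.6)²/(2·0.4²)) = 0.997356·exp(-0.03125) = 0.96667
  L_B = (1/(0.7·√(2π)))·exp(−(3.7−4.2)²/(2·0.7²)) = 0.569918·exp(-0.25510) = 0.441593
  L_C = (1/(0.8·√(2π)))·exp(−(3.7−4.3)²/(2·0.8²)) = 0.498678·exp(-0.28125) = 0.376422
Odds = (0.37/0.26) × (0.441593/0.376422) = 1.42308 × 1.17313 ≈ 1.6695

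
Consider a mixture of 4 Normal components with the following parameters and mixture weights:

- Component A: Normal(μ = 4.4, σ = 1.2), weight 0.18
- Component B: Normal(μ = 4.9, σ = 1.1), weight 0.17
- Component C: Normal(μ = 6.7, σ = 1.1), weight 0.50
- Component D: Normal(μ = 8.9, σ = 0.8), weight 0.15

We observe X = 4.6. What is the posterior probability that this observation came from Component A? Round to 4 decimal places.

0.3995

P(component k | x) = P(Z=k)·f_k(x) / marginal(x), where marginal(x) = Σ_j P(Z=j)·f_j(x).
Component likelihoods at x = 4.6:
  L_A = (1/(1.2·√(2π)))·exp(−(4.6−4.4)²/(2·1.2²)) = 0.332452·exp(-0.01389) = 0.327866
  L_B = (1/(1.1·√(2π)))·exp(−(4.6−4.9)²/(2·1.1²)) = 0.362675·exp(-0.03719) = 0.349435
  L_C = (1/(1.1·√(2π)))·exp(−(4.6−6.7)²/(2·1.1²)) = 0.362675·exp(-1.82231) = 0.0586268
  L_D = (1/(0.8·√(2π)))·exp(−(4.6−8.9)²/(2·0.8²)) = 0.498678·exp(-14.44531) = 2.65644e-07
Unnormalised posteriors:
  P(Z=A)·L_A = 0.18 × 0.327866 = 0.059016
  P(Z=B)·L_B = 0.17 × 0.349435 = 0.0594039
  P(Z=C)·L_C = 0.50 × 0.0586268 = 0.0293134
  P(Z=D)·L_D = 0.15 × 2.65644e-07 = 3.98467e-08
Normaliser: 0.059016 + 0.0594039 + 0.0293134 + 3.98467e-08 = 0.147733
P(Component A | the observation) ≈ 0.3995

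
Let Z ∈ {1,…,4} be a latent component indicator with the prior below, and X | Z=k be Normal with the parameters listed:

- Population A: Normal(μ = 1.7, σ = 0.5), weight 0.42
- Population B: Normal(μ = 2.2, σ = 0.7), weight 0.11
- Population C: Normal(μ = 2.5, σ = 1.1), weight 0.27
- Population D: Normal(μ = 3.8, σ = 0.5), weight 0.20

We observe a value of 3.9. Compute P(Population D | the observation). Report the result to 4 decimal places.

0.7694

P(component k | x) = w_k·f_k(x) / marginal(x), where marginal(x) = Σ_j w_j·f_j(x).
Evaluate each component's likelihood at the observed value:
  f_A = (1/(0.5·√(2π)))·exp(−(3.9−1.7)²/(2·0.5²)) = 0.797885·exp(-9.68000) = 4.98849e-05
  f_B = (1/(0.7·√(2π)))·exp(−(3.9−2.2)²/(2·0.7²)) = 0.569918·exp(-2.94898) = 0.0298598
  f_C = (1/(1.1·√(2π)))·exp(−(3.9−2.5)²/(2·1.1²)) = 0.362675·exp(-0.80992) = 0.161352
  f_D = (1/(0.5·√(2π)))·exp(−(3.9−3.8)²/(2·0.5²)) = 0.797885·exp(-0.02000) = 0.782085
Unnormalised posteriors:
  w_A·f_A = 0.42 × 4.98849e-05 = 2.09517e-05
  w_B·f_B = 0.11 × 0.0298598 = 0.00328457
  w_C·f_C = 0.27 × 0.161352 = 0.0435651
  w_D·f_D = 0.20 × 0.782085 = 0.156417
Denominator: 2.09517e-05 + 0.00328457 + 0.0435651 + 0.156417 = 0.203288
Responsibility of Population D: 0.156417 / 0.203288 ≈ 0.7694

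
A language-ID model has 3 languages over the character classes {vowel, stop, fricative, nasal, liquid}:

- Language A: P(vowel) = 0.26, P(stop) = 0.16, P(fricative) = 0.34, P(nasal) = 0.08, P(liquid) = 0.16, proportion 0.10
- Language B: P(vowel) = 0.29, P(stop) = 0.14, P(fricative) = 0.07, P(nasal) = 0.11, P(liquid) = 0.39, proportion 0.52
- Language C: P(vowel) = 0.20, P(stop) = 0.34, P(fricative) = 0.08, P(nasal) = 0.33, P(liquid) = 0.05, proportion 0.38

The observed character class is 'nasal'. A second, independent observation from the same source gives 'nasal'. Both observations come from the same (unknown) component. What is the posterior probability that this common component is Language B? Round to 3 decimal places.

0.130

The responsibility of component k is w_k f_k(x) divided by Σ_j w_j f_j(x).
Since both observations come from the same component, the likelihood for component k is f_k(x₁)·f_k(x₂).
  f_A = [P(nasal | comp) = 0.08] × [0.08] = 0.0064
  f_B = [P(nasal | comp) = 0.11] × [0.11] = 0.0121
  f_C = [P(nasal | comp) = 0.33] × [0.33] = 0.1089
Prior × likelihood for each component:
  w_A·f_A = 0.10 × 0.0064 = 0.00064
  w_B·f_B = 0.52 × 0.0121 = 0.006292
  w_C·f_C = 0.38 × 0.1089 = 0.041382
Evidence: 0.00064 + 0.006292 + 0.041382 = 0.048314
P(Language B | x₁,x₂) = 0.006292 / 0.048314 ≈ 0.130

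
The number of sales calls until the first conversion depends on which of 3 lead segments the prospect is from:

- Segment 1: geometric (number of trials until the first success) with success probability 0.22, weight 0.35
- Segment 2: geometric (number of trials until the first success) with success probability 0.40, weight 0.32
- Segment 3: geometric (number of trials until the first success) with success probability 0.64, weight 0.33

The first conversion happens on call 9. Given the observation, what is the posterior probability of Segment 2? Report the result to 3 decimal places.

0.168

P(component k | x) = P(Z=k)·f_k(x) / marginal(x), where marginal(x) = Σ_j P(Z=j)·f_j(x).
Evaluate each component's likelihood at the observed value:
  p_1 = 0.0301425
  p_2 = 0.00671846
  p_3 = 0.000180551
Multiply by the mixture weights:
  P(Z=1)·p_1 = 0.35 × 0.0301425 = 0.0105499
  P(Z=2)·p_2 = 0.32 × 0.00671846 = 0.00214991
  P(Z=3)·p_3 = 0.33 × 0.000180551 = 5.95818e-05
Denominator: 0.0105499 + 0.00214991 + 5.95818e-05 = 0.0127594
Responsibility of Segment 2: 0.00214991 / 0.0127594 ≈ 0.168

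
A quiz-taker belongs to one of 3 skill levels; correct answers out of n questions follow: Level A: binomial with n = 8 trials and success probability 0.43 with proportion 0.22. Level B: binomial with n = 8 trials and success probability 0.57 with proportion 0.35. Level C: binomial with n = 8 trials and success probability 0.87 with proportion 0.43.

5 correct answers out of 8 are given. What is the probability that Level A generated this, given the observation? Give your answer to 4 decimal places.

0.2183

The responsibility of component k is π_k f_k(x) divided by Σ_j π_j f_j(x).
Component likelihoods at x = 5 correct answers out of 8:
  L_A = C(8,5)·0.43^5·0.57^3 = 56·0.0147008·0.185193 = 0.15246
  L_B = C(8,5)·0.57^5·0.43^3 = 56·0.0601692·0.079507 = 0.267897
  L_C = C(8,5)·0.87^5·0.13^3 = 56·0.498421·0.002197 = 0.0613217
Weight by the priors:
  π_A·L_A = 0.22 × 0.15246 = 0.0335411
  π_B·L_B = 0.35 × 0.267897 = 0.0937639
  π_C·L_C = 0.43 × 0.0613217 = 0.0263683
Evidence: 0.0335411 + 0.0937639 + 0.0263683 = 0.153673
Responsibility of Level A: 0.0335411 / 0.153673 ≈ 0.2183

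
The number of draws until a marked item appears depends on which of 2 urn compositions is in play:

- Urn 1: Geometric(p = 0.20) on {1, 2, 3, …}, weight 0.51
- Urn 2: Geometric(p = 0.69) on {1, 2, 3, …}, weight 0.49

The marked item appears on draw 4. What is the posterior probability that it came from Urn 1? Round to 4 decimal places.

0.8383

By Bayes' theorem, P(k | x) = P(Z=k) f_k(x) / Σ_j P(Z=j) f_j(x).
Component likelihoods at x = 4:
  p_1 = 0.1024
  p_2 = 0.0205558
Prior × likelihood for each component:
  P(Z=1)·p_1 = 0.51 × 0.1024 = 0.052224
  P(Z=2)·p_2 = 0.49 × 0.0205558 = 0.0100723
Denominator: 0.052224 + 0.0100723 = 0.0622963
So the posterior for Urn 1 is 0.052224 / 0.0622963 ≈ 0.8383.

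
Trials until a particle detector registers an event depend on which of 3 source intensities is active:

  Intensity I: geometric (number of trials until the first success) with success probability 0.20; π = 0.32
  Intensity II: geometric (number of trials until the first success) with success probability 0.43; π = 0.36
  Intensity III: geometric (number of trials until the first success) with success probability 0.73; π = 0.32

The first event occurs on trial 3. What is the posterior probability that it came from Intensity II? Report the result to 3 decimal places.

0.464

Apply Bayes' rule: the posterior for each component is proportional to its prior times its likelihood at x.
Geometric probabilities:
  L_I = 0.128
  L_II = 0.139707
  L_III = 0.053217
Unnormalised posteriors:
  P(Z=I)·L_I = 0.32 × 0.128 = 0.04096
  P(Z=II)·L_II = 0.36 × 0.139707 = 0.0502945
  P(Z=III)·L_III = 0.32 × 0.053217 = 0.0170294
Evidence: 0.04096 + 0.0502945 + 0.0170294 = 0.108284
P(Intensity II | x) ≈ 0.464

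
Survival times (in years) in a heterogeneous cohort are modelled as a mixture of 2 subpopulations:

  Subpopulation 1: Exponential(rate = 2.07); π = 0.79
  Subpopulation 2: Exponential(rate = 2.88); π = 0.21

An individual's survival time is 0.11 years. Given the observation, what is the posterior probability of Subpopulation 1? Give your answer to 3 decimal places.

0.747

By Bayes' theorem, P(k | x) = P(Z=k) f_k(x) / Σ_j P(Z=j) f_j(x).
Evaluate each component's likelihood at the observed value:
  p_1 = 2.07·e^(−2.07·0.11) = 2.07·e^(−0.2277) = 1.64847
  p_2 = 2.88·e^(−2.88·0.11) = 2.88·e^(−0.3168) = 2.09801
Prior × likelihood for each component:
  P(Z=1)·p_1 = 0.79 × 1.64847 = 1.30229
  P(Z=2)·p_2 = 0.21 × 2.09801 = 0.440583
Normaliser: 1.30229 + 0.440583 = 1.74288
Responsibility of Subpopulation 1: 1.30229 / 1.74288 ≈ 0.747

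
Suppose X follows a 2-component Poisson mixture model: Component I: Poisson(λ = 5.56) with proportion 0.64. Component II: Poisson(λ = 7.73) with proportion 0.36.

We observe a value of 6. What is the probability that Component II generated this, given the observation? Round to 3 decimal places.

0.317

By Bayes' theorem, P(k | x) = π_k f_k(x) / Σ_j π_j f_j(x).
Component likelihoods at x = 6:
  L_I = 0.157921
  L_II = 0.130211
Multiply by the mixture weights:
  π_I·L_I = 0.64 × 0.157921 = 0.101069
  π_II·L_II = 0.36 × 0.130211 = 0.046876
Normaliser: 0.101069 + 0.046876 = 0.147945
P(Component II | x) = 0.046876 / 0.147945 ≈ 0.317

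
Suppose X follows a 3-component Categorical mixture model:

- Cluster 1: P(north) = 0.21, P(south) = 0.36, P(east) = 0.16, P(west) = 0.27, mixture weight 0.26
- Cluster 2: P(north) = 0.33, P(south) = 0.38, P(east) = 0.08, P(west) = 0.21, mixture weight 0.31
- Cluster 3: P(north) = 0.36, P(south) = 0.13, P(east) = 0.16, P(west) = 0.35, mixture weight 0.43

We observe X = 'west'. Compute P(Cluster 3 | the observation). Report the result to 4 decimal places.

Posterior ∝ prior × likelihood, so P(k | x) ∝ w_k f_k(x); normalise over all components.
Categorical probabilities:
  L_1 = 0.27
  L_2 = 0.21
  L_3 = 0.35
Unnormalised posteriors:
  w_1·L_1 = 0.26 × 0.27 = 0.0702
  w_2·L_2 = 0.31 × 0.21 = 0.0651
  w_3·L_3 = 0.43 × 0.35 = 0.1505
Denominator: 0.0702 + 0.0651 + 0.1505 = 0.2858
Responsibility of Cluster 3: 0.1505 / 0.2858 ≈ 0.5266

0.5266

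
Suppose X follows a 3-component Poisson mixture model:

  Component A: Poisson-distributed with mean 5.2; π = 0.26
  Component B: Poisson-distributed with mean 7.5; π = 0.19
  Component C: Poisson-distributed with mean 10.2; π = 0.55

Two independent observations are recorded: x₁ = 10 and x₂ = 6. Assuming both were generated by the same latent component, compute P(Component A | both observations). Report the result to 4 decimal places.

0.1221

Apply Bayes' rule: the posterior for each component is proportional to its prior times its likelihood at x.
Since both observations come from the same component, the likelihood for component k is f_k(x₁)·f_k(x₂).
  f_A = [0.0219755] × [0.15148] = 0.00332886
  f_B = [0.0858304] × [0.136718] = 0.0117346
  f_C = [0.124863] × [0.0581386] = 0.00725938
Weight by the priors:
  π_A·f_A = 0.26 × 0.00332886 = 0.000865503
  π_B·f_B = 0.19 × 0.0117346 = 0.00222957
  π_C·f_C = 0.55 × 0.00725938 = 0.00399266
Evidence: 0.000865503 + 0.00222957 + 0.00399266 = 0.00708773
So the posterior for Component A is 0.000865503 / 0.00708773 ≈ 0.1221.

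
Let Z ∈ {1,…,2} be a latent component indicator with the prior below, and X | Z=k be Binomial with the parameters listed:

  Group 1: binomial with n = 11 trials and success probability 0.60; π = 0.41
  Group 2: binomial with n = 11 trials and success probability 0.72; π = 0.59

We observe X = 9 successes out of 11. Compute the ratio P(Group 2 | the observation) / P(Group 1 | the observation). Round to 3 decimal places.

Only the two components matter; the odds are (π_i f_i(x)) / (π_j f_j(x)).
Binomial probabilities:
  f_1 = C(11,9)·0.60^9·0.40^2 = 55·0.0100777·0.16 = 0.0886837
  f_2 = C(11,9)·0.72^9·0.28^2 = 55·0.0519987·0.0784 = 0.224218
Posterior odds = (π_2·f_2) / (π_1·f_1) = (0.59·0.224218) / (0.41·0.0886837) = 0.132289 / 0.0363603 ≈ 3.638

3.638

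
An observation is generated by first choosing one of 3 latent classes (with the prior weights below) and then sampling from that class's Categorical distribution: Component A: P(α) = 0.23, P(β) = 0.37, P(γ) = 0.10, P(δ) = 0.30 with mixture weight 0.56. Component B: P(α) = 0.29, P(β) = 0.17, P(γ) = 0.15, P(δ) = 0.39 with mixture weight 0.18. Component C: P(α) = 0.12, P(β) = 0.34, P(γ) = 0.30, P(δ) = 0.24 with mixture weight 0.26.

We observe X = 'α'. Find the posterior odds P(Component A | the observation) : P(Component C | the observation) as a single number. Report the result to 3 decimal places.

The posterior odds equal the prior odds times the likelihood ratio: (π_i/π_j)·(f_i(x)/f_j(x)).
Component likelihoods at x = 'α':
  f_A = P(α | comp) = 0.23
  f_B = P(α | comp) = 0.29
  f_C = P(α | comp) = 0.12
0.1288 / 0.0312 ≈ 4.128

4.128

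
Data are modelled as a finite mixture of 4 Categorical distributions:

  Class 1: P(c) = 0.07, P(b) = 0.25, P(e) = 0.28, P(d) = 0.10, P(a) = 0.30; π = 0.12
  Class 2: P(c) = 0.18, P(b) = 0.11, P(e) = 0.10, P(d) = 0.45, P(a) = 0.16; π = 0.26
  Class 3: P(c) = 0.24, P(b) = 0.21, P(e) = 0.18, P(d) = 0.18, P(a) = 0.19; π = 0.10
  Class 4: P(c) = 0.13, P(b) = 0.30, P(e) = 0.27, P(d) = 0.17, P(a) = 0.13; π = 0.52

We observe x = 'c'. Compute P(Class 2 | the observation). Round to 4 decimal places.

Posterior ∝ prior × likelihood, so P(k | x) ∝ P(Z=k) f_k(x); normalise over all components.
Evaluate each component's likelihood at the observed value:
  p_1 = P(c | comp) = 0.07
  p_2 = P(c | comp) = 0.18
  p_3 = P(c | comp) = 0.24
  p_4 = P(c | comp) = 0.13
Multiply by the mixture weights:
  P(Z=1)·p_1 = 0.12 × 0.07 = 0.0084
  P(Z=2)·p_2 = 0.26 × 0.18 = 0.0468
  P(Z=3)·p_3 = 0.10 × 0.24 = 0.024
  P(Z=4)·p_4 = 0.52 × 0.13 = 0.0676
Marginal: 0.0084 + 0.0468 + 0.024 + 0.0676 = 0.1468
P(Class 2 | the observation) = 0.0468 / 0.1468 ≈ 0.3188

0.3188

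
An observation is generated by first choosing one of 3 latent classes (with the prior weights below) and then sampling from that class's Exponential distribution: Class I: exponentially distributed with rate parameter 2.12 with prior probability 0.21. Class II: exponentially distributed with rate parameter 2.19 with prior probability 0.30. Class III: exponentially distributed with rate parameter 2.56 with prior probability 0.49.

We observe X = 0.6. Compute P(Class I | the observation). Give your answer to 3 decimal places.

0.218

Posterior ∝ prior × likelihood, so P(k | x) ∝ P(Z=k) f_k(x); normalise over all components.
Evaluate each component's likelihood at the observed value:
  f_I = 0.594174
  f_II = 0.588547
  f_III = 0.551015
Prior × likelihood for each component:
  P(Z=I)·f_I = 0.21 × 0.594174 = 0.124776
  P(Z=II)·f_II = 0.30 × 0.588547 = 0.176564
  P(Z=III)·f_III = 0.49 × 0.551015 = 0.269997
Denominator: 0.124776 + 0.176564 + 0.269997 = 0.571338
P(Class I | x) ≈ 0.218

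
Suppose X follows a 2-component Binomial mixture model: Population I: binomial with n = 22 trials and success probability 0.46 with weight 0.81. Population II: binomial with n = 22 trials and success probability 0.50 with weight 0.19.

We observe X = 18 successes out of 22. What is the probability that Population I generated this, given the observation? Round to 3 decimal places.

0.564

P(component k | x) = π_k·f_k(x) / marginal(x), where marginal(x) = Σ_j π_j·f_j(x).
Binomial probabilities:
  L_I = 0.000528969
  L_II = 0.00174403
Multiply by the mixture weights:
  π_I·L_I = 0.81 × 0.000528969 = 0.000428465
  π_II·L_II = 0.19 × 0.00174403 = 0.000331366
Marginal: 0.000428465 + 0.000331366 = 0.000759831
P(Population I | x) ≈ 0.564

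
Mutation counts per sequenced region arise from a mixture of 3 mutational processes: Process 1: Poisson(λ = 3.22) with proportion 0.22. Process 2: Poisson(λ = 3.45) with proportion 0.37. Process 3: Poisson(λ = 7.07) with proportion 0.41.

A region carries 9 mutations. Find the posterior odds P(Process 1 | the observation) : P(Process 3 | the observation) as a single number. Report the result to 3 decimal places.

Only the two components matter; the odds are (π_i f_i(x)) / (π_j f_j(x)).
Poisson probabilities:
  f_1 = e^(−3.22)·3.22^9/9! = 0.00409743
  f_2 = e^(−3.45)·3.45^9/9! = 0.00605749
  f_3 = e^(−7.07)·7.07^9/9! = 0.103407
Odds = (0.22/0.41) × (0.00409743/0.103407) = 0.536585 × 0.0396243 ≈ 0.021

0.021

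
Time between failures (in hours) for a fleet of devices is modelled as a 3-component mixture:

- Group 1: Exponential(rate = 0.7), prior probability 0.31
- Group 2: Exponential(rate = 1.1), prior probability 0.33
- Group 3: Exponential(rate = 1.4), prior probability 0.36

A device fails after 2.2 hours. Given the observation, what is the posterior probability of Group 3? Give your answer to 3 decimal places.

0.227

The responsibility of component k is P(Z=k) f_k(x) divided by Σ_j P(Z=j) f_j(x).
Component likelihoods at x = 2.2 hours:
  p_1 = 0.7·e^(−0.7·2.2) = 0.7·e^(−1.5400) = 0.150067
  p_2 = 1.1·e^(−1.1·2.2) = 1.1·e^(−2.4200) = 0.0978138
  p_3 = 1.4·e^(−1.4·2.2) = 1.4·e^(−3.0800) = 0.064343
Weight by the priors:
  P(Z=1)·p_1 = 0.31 × 0.150067 = 0.0465207
  P(Z=2)·p_2 = 0.33 × 0.0978138 = 0.0322785
  P(Z=3)·p_3 = 0.36 × 0.064343 = 0.0231635
Marginal: 0.0465207 + 0.0322785 + 0.0231635 = 0.101963
P(Group 3 | 2.2 hours) ≈ 0.227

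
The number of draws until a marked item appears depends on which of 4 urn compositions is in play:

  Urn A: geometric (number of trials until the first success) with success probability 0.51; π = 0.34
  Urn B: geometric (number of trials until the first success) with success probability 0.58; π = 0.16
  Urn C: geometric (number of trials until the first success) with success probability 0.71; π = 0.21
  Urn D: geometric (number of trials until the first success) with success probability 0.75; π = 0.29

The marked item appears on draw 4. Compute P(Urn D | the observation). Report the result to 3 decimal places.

0.099

The responsibility of component k is P(Z=k) f_k(x) divided by Σ_j P(Z=j) f_j(x).
Geometric probabilities:
  f_A = 0.060001
  f_B = 0.042971
  f_C = 0.0173162
  f_D = 0.0117188
Unnormalised posteriors:
  P(Z=A)·f_A = 0.34 × 0.060001 = 0.0204003
  P(Z=B)·f_B = 0.16 × 0.042971 = 0.00687537
  P(Z=C)·f_C = 0.21 × 0.0173162 = 0.0036364
  P(Z=D)·f_D = 0.29 × 0.0117188 = 0.00339844
Evidence: 0.0204003 + 0.00687537 + 0.0036364 + 0.00339844 = 0.0343105
So the posterior for Urn D is 0.00339844 / 0.0343105 ≈ 0.099.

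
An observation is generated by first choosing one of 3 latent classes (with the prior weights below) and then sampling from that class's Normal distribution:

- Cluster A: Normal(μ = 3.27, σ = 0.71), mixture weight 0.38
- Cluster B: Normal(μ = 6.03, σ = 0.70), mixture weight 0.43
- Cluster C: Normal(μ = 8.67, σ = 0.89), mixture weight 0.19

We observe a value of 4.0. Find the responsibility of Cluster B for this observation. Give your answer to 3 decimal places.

0.028

The responsibility of component k is w_k f_k(x) divided by Σ_j w_j f_j(x).
Normal densities:
  f_A = (1/(0.71·√(2π)))·exp(−(4.0−3.27)²/(2·0.71²)) = 0.561891·exp(-0.52857) = 0.331206
  f_B = (1/(0.70·√(2π)))·exp(−(4.0−6.03)²/(2·0.70²)) = 0.569918·exp(-4.20500) = 0.00850362
  f_C = (1/(0.89·√(2π)))·exp(−(4.0−8.67)²/(2·0.89²)) = 0.448250·exp(-13.76651) = 4.70763e-07
Unnormalised posteriors:
  w_A·f_A = 0.38 × 0.331206 = 0.125858
  w_B·f_B = 0.43 × 0.00850362 = 0.00365656
  w_C·f_C = 0.19 × 4.70763e-07 = 8.94449e-08
Denominator: 0.125858 + 0.00365656 + 8.94449e-08 = 0.129515
P(Cluster B | x) = 0.00365656 / 0.129515 ≈ 0.028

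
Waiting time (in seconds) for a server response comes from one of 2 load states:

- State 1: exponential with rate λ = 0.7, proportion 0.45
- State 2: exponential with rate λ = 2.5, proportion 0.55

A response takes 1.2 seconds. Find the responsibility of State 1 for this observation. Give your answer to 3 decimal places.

0.665

By Bayes' theorem, P(k | x) = π_k f_k(x) / Σ_j π_j f_j(x).
Evaluate each component's likelihood at the observed value:
  f_1 = 0.7·e^(−0.7·1.2) = 0.7·e^(−0.8400) = 0.302197
  f_2 = 2.5·e^(−2.5·1.2) = 2.5·e^(−3.0000) = 0.124468
Weight by the priors:
  π_1·f_1 = 0.45 × 0.302197 = 0.135989
  π_2·f_2 = 0.55 × 0.124468 = 0.0684572
Normaliser: 0.135989 + 0.0684572 = 0.204446
Responsibility of State 1: 0.135989 / 0.204446 ≈ 0.665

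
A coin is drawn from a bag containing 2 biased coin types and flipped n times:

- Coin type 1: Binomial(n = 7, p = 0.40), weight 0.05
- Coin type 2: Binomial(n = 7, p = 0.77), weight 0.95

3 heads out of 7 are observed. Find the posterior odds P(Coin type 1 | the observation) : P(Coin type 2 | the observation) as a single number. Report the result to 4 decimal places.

The posterior odds equal the prior odds times the likelihood ratio: (w_i/w_j)·(f_i(x)/f_j(x)).
Evaluate each component's likelihood at the observed value:
  p_1 = 0.290304
  p_2 = 0.0447148
0.0145152 / 0.0424791 ≈ 0.3417

0.3417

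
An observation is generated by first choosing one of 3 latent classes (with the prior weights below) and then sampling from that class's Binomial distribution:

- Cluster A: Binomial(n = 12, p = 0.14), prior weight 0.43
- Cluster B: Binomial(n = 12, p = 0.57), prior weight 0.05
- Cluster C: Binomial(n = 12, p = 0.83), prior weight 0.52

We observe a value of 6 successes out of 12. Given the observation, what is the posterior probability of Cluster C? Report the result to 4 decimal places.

0.2525

The responsibility of component k is w_k f_k(x) divided by Σ_j w_j f_j(x).
Evaluate each component's likelihood at the observed value:
  L_A = 0.00281469
  L_B = 0.200323
  L_C = 0.00729179
Prior × likelihood for each component:
  w_A·L_A = 0.43 × 0.00281469 = 0.00121032
  w_B·L_B = 0.05 × 0.200323 = 0.0100162
  w_C·L_C = 0.52 × 0.00729179 = 0.00379173
Sum: 0.00121032 + 0.0100162 + 0.00379173 = 0.0150182
So the posterior for Cluster C is 0.00379173 / 0.0150182 ≈ 0.2525.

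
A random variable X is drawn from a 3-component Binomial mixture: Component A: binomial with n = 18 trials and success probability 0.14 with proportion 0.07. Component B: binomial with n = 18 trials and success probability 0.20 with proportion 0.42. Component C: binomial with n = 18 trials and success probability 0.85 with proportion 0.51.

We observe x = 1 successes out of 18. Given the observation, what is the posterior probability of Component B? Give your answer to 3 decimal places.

0.715

The responsibility of component k is π_k f_k(x) divided by Σ_j π_j f_j(x).
Component likelihoods at x = 1 successes out of 18:
  L_A = 0.194032
  L_B = 0.0810648
  L_C = 1.50745e-13
Prior × likelihood for each component:
  π_A·L_A = 0.07 × 0.194032 = 0.0135823
  π_B·L_B = 0.42 × 0.0810648 = 0.0340472
  π_C·L_C = 0.51 × 1.50745e-13 = 7.68799e-14
Denominator: 0.0135823 + 0.0340472 + 7.68799e-14 = 0.0476295
P(Component B | x) = 0.0340472 / 0.0476295 ≈ 0.715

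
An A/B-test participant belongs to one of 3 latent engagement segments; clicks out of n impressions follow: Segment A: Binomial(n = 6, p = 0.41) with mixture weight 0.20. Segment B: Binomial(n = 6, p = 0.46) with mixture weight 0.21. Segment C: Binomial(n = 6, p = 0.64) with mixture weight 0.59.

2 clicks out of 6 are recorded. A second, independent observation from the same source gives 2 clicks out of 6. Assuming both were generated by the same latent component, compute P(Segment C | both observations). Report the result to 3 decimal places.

Apply Bayes' rule: the posterior for each component is proportional to its prior times its likelihood at x.
Since both observations come from the same component, the likelihood for component k is f_k(x₁)·f_k(x₂).
  p_A = [C(6,2)·0.41^2·0.59^4 = 15·0.1681·0.121174 = 0.305539] × [0.305539] = 0.0933542
  p_B = [C(6,2)·0.46^2·0.54^4 = 15·0.2116·0.0850306 = 0.269887] × [0.269887] = 0.072839
  p_C = [C(6,2)·0.64^2·0.36^4 = 15·0.4096·0.0167962 = 0.103196] × [0.103196] = 0.0106493
Multiply by the mixture weights:
  w_A·p_A = 0.20 × 0.0933542 = 0.0186708
  w_B·p_B = 0.21 × 0.072839 = 0.0152962
  w_C·p_C = 0.59 × 0.0106493 = 0.00628311
Normaliser: 0.0186708 + 0.0152962 + 0.00628311 = 0.0402501
So the posterior for Segment C is 0.00628311 / 0.0402501 ≈ 0.156.

0.156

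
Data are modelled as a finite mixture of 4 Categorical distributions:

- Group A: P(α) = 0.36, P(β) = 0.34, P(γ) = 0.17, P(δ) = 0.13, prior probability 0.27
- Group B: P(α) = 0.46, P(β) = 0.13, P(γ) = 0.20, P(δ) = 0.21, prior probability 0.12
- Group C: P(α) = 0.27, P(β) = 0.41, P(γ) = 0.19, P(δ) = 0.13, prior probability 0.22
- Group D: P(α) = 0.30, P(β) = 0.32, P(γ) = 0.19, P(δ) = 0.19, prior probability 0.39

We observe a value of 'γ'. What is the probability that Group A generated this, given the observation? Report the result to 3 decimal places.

0.247

By Bayes' theorem, P(k | x) = π_k f_k(x) / Σ_j π_j f_j(x).
Component likelihoods at x = 'γ':
  p_A = P(γ | comp) = 0.17
  p_B = P(γ | comp) = 0.20
  p_C = P(γ | comp) = 0.19
  p_D = P(γ | comp) = 0.19
Prior × likelihood for each component:
  π_A·p_A = 0.27 × 0.17 = 0.0459
  π_B·p_B = 0.12 × 0.2 = 0.024
  π_C·p_C = 0.22 × 0.19 = 0.0418
  π_D·p_D = 0.39 × 0.19 = 0.0741
Marginal: 0.0459 + 0.024 + 0.0418 + 0.0741 = 0.1858
P(Group A | data) = 0.0459 / 0.1858 ≈ 0.247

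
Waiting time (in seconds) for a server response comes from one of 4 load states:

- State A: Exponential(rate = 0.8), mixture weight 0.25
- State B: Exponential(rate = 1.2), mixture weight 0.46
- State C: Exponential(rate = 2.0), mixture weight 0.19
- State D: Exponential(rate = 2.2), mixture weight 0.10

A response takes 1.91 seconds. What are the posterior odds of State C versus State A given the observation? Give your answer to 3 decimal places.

Since P(k|x) ∝ π_k f_k(x), the posterior odds are π_i f_i(x) / (π_j f_j(x)).
Evaluate each component's likelihood at the observed value:
  L_A = 0.8·e^(−0.8·1.91) = 0.8·e^(−1.5280) = 0.173575
  L_B = 1.2·e^(−1.2·1.91) = 1.2·e^(−2.2920) = 0.121277
  L_C = 2.0·e^(−2.0·1.91) = 2.0·e^(−3.8200) = 0.0438556
  L_D = 2.2·e^(−2.2·1.91) = 2.2·e^(−4.2020) = 0.0329244
Odds = (0.19/0.25) × (0.0438556/0.173575) = 0.76 × 0.25266 ≈ 0.192

0.192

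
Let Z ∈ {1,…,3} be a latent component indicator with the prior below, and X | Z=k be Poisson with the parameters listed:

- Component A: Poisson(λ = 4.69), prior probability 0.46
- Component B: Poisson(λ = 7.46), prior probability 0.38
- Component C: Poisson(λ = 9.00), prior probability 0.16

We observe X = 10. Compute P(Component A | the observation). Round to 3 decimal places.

0.105

The responsibility of component k is π_k f_k(x) divided by Σ_j π_j f_j(x).
Poisson probabilities:
  p_A = e^(−4.69)·4.69^10/10! = 0.0130354
  p_B = e^(−7.46)·7.46^10/10! = 0.0846815
  p_C = e^(−9.00)·9.00^10/10! = 0.11858
Unnormalised posteriors:
  π_A·p_A = 0.46 × 0.0130354 = 0.00599628
  π_B·p_B = 0.38 × 0.0846815 = 0.032179
  π_C·p_C = 0.16 × 0.11858 = 0.0189728
Sum: 0.00599628 + 0.032179 + 0.0189728 = 0.0571481
P(Component A | data) = 0.00599628 / 0.0571481 ≈ 0.105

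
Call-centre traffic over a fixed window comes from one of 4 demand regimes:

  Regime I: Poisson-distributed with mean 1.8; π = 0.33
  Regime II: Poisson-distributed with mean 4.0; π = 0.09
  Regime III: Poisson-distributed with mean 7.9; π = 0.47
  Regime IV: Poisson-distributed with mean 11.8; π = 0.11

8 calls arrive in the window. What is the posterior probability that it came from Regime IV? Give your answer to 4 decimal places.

Posterior ∝ prior × likelihood, so P(k | x) ∝ w_k f_k(x); normalise over all components.
Poisson probabilities:
  f_I = 0.000451783
  f_II = 0.0297702
  f_III = 0.139499
  f_IV = 0.0699617
Multiply by the mixture weights:
  w_I·f_I = 0.33 × 0.000451783 = 0.000149088
  w_II·f_II = 0.09 × 0.0297702 = 0.00267932
  w_III·f_III = 0.47 × 0.139499 = 0.0655643
  w_IV·f_IV = 0.11 × 0.0699617 = 0.00769579
Evidence: 0.000149088 + 0.00267932 + 0.0655643 + 0.00769579 = 0.0760885
P(Regime IV | the observation) ≈ 0.1011

0.1011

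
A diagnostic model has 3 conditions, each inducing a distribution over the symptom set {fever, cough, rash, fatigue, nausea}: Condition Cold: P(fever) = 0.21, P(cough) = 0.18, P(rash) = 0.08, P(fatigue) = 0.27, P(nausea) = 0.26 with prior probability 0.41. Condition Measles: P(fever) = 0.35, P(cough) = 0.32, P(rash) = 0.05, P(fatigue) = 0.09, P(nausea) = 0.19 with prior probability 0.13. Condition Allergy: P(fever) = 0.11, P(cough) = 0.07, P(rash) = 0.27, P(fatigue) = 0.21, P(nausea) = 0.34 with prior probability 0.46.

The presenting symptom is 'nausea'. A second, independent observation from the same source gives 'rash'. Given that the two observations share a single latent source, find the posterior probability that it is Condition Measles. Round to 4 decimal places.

0.0238

P(component k | x) = π_k·f_k(x) / marginal(x), where marginal(x) = Σ_j π_j·f_j(x).
Since both observations come from the same component, the likelihood for component k is f_k(x₁)·f_k(x₂).
  f_Cold = [P(nausea | comp) = 0.26] × [0.08] = 0.0208
  f_Measles = [P(nausea | comp) = 0.19] × [0.05] = 0.0095
  f_Allergy = [P(nausea | comp) = 0.34] × [0.27] = 0.0918
Weight by the priors:
  π_Cold·f_Cold = 0.41 × 0.0208 = 0.008528
  π_Measles·f_Measles = 0.13 × 0.0095 = 0.001235
  π_Allergy·f_Allergy = 0.46 × 0.0918 = 0.042228
Normaliser: 0.008528 + 0.001235 + 0.042228 = 0.051991
So the posterior for Condition Measles is 0.001235 / 0.051991 ≈ 0.0238.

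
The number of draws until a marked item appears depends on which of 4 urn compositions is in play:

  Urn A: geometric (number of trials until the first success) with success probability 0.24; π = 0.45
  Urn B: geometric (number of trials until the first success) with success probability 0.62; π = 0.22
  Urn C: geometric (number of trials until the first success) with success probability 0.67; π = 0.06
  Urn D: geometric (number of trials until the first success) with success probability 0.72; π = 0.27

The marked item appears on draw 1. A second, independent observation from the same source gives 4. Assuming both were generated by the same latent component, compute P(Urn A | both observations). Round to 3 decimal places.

Posterior ∝ prior × likelihood, so P(k | x) ∝ π_k f_k(x); normalise over all components.
Since both observations come from the same component, the likelihood for component k is f_k(x₁)·f_k(x₂).
  f_A = [0.24] × [0.105354] = 0.025285
  f_B = [0.62] × [0.0340206] = 0.0210928
  f_C = [0.67] × [0.0240778] = 0.0161321
  f_D = [0.72] × [0.0158054] = 0.0113799
Unnormalised posteriors:
  π_A·f_A = 0.45 × 0.025285 = 0.0113783
  π_B·f_B = 0.22 × 0.0210928 = 0.00464042
  π_C·f_C = 0.06 × 0.0161321 = 0.000967927
  π_D·f_D = 0.27 × 0.0113799 = 0.00307258
Normaliser: 0.0113783 + 0.00464042 + 0.000967927 + 0.00307258 = 0.0200592
P(Urn A | x₁,x₂) ≈ 0.567

0.567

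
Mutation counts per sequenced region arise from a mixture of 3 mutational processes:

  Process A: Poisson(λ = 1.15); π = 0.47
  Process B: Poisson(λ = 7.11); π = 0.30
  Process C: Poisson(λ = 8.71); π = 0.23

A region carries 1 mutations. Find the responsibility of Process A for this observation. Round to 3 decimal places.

Apply Bayes' rule: the posterior for each component is proportional to its prior times its likelihood at x.
Poisson probabilities:
  p_A = e^(−1.15)·1.15^1/1! = 0.364132
  p_B = e^(−7.11)·7.11^1/1! = 0.00580812
  p_C = e^(−8.71)·8.71^1/1! = 0.00143653
Weight by the priors:
  w_A·p_A = 0.47 × 0.364132 = 0.171142
  w_B·p_B = 0.30 × 0.00580812 = 0.00174244
  w_C·p_C = 0.23 × 0.00143653 = 0.000330401
Evidence: 0.171142 + 0.00174244 + 0.000330401 = 0.173215
So the posterior for Process A is 0.171142 / 0.173215 ≈ 0.988.

0.988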